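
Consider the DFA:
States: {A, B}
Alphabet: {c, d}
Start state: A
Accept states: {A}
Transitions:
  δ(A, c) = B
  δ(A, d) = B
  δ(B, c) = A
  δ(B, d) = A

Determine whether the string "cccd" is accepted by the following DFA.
Processing string "cccd":
  A --c--> B
  B --c--> A
  A --c--> B
  B --d--> A
Final state: A
Accept states: {A}
Yes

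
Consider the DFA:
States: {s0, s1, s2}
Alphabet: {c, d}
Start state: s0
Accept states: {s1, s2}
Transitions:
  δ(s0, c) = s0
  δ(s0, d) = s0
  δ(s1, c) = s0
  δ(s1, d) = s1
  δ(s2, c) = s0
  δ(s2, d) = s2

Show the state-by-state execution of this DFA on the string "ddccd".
read 'd': s0 → s0
  read 'd': s0 → s0
  read 'c': s0 → s0
  read 'c': s0 → s0
  read 'd': s0 → s0
s0 -> s0 -> s0 -> s0 -> s0 -> s0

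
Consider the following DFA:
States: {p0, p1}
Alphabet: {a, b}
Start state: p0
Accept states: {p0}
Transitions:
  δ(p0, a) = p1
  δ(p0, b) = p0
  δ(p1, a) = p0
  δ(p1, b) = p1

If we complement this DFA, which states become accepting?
Complement accept states = All states \ Original accept states
= {p0, p1} \ {p0}
{p1}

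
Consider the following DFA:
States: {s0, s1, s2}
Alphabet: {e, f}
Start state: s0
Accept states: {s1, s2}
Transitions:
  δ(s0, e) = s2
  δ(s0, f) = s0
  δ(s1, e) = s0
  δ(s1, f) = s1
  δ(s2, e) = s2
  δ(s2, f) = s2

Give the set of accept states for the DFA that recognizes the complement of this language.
Complement accept states = All states \ Original accept states
= {s0, s1, s2} \ {s1, s2}
{s0}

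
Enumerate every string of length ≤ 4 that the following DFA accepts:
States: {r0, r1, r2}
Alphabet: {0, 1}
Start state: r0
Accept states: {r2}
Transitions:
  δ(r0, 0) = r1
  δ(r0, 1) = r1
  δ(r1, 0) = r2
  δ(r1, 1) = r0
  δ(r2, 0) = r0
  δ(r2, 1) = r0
00, 10, 0100, 0110, 1100, 1110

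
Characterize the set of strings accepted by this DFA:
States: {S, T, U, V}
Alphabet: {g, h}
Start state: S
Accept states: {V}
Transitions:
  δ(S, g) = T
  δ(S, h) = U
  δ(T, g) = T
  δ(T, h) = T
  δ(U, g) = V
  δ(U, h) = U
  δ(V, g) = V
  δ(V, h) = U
Testing a few strings:
  'hg' → accept
  'gh' → reject
  'gg' → reject
  'h' → reject
State roles: S=no input read; T=started with g (dead); U=started with h, last symbol h; V=started with h, last symbol g
All strings over {g,h} that start with h and end with g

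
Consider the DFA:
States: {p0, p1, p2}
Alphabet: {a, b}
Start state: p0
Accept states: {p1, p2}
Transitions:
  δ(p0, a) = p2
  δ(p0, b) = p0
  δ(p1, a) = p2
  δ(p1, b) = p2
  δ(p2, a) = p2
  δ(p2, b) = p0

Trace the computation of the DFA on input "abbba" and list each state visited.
read 'a': p0 → p2
  read 'b': p2 → p0
  read 'b': p0 → p0
  read 'b': p0 → p0
  read 'a': p0 → p2
p0 -> p2 -> p0 -> p0 -> p0 -> p2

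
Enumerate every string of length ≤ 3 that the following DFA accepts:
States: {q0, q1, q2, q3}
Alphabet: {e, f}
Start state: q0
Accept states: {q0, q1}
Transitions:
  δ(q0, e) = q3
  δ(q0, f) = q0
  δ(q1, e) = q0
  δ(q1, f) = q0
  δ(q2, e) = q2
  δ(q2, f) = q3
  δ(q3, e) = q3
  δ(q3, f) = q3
ε, f, ff, fff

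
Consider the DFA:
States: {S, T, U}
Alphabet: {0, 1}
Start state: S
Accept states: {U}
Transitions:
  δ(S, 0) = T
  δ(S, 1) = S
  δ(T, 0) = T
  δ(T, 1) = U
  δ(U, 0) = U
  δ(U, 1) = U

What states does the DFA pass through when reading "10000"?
read '1': S → S
  read '0': S → T
  read '0': T → T
  read '0': T → T
  read '0': T → T
S -> S -> T -> T -> T -> T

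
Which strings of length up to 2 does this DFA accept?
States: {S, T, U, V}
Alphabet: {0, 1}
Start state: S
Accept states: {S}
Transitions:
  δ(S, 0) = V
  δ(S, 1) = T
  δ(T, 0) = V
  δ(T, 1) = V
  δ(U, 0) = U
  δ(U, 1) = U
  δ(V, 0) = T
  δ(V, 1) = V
ε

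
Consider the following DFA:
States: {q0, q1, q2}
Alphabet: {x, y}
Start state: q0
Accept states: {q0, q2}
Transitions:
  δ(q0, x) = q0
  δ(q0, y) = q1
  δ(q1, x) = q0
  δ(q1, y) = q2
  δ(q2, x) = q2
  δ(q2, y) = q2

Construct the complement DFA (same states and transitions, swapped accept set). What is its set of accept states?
Complement accept states = All states \ Original accept states
= {q0, q1, q2} \ {q0, q2}
{q1}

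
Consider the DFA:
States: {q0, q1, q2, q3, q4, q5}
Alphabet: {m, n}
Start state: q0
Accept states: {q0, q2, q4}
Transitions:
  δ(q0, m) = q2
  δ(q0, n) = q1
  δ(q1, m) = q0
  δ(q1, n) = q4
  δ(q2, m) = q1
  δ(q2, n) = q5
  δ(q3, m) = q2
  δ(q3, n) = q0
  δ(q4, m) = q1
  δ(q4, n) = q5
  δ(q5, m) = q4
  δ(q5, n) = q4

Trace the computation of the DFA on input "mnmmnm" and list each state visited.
read 'm': q0 → q2
  read 'n': q2 → q5
  read 'm': q5 → q4
  read 'm': q4 → q1
  read 'n': q1 → q4
  read 'm': q4 → q1
q0 -> q2 -> q5 -> q4 -> q1 -> q4 -> q1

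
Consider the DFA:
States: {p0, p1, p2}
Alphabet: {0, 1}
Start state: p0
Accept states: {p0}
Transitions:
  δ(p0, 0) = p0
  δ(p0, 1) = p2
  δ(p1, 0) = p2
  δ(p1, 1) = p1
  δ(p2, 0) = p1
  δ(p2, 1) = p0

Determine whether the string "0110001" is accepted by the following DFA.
Processing string "0110001":
  p0 --0--> p0
  p0 --1--> p2
  p2 --1--> p0
  p0 --0--> p0
  p0 --0--> p0
  p0 --0--> p0
  p0 --1--> p2
Final state: p2
Accept states: {p0}
No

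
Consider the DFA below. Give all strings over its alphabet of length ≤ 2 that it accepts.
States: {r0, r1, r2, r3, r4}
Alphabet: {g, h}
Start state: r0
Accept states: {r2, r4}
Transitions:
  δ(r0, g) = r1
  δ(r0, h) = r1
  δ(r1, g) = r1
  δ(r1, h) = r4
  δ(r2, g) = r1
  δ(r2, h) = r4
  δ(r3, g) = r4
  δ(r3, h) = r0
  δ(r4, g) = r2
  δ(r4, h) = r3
gh, hh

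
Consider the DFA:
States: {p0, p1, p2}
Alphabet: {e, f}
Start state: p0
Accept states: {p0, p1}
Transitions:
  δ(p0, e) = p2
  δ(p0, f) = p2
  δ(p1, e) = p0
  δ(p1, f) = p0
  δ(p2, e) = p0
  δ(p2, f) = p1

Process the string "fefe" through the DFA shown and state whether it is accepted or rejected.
Processing string "fefe":
  p0 --f--> p2
  p2 --e--> p0
  p0 --f--> p2
  p2 --e--> p0
Final state: p0
Accept states: {p0, p1}
Yes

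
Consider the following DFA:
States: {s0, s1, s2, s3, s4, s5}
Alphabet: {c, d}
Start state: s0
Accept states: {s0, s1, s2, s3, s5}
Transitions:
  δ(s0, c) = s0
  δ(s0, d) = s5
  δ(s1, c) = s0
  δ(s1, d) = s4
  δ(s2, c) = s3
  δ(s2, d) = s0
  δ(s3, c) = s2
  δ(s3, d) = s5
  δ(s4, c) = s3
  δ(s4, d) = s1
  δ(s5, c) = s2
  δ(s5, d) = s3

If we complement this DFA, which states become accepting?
Complement accept states = All states \ Original accept states
= {s0, s1, s2, s3, s4, s5} \ {s0, s1, s2, s3, s5}
{s4}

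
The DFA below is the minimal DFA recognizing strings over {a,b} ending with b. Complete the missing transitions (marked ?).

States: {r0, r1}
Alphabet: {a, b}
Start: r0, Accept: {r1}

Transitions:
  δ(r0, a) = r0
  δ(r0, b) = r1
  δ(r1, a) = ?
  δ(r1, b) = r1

From the language and accept set, identify what each state tracks — r0: last symbol not b; r1: last symbol is b.
Each missing δ(q, a) is the state matching the new tracked value after reading a.
δ(r1, a) = r0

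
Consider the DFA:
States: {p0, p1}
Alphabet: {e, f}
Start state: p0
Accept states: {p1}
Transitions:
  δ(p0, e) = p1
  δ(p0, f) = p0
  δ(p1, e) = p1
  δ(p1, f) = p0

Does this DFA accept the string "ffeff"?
Processing string "ffeff":
  p0 --f--> p0
  p0 --f--> p0
  p0 --e--> p1
  p1 --f--> p0
  p0 --f--> p0
Final state: p0
Accept states: {p1}
No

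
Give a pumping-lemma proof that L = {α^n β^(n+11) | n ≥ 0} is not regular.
Assume L is regular with pumping length p. Idea: pumping the α-block breaks the fixed offset of 11.
Choose s = α^p β^(p+11) ∈ L. By the pumping lemma, s = xyz with |xy| ≤ p, |y| > 0, so y = α^k with k ≥ 1. Then xy²z = α^(p+k) β^(p+11). For this to be in L we would need p+11 = (p+k)+11, i.e. k = 0, contradicting k ≥ 1. So xy²z ∉ L.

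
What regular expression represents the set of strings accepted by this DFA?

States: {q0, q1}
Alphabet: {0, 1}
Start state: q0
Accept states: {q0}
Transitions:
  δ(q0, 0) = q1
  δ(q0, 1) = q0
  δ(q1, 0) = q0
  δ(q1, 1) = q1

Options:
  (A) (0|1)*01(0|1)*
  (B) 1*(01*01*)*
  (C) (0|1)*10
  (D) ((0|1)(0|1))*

Check each option against the DFA on short strings; one disagreement eliminates an option:
  (A) (0|1)*01(0|1)*: on ε the DFA stays in q0 and accepts (q0 ∈ Accept), but the regex does not match it → eliminate
  (B) 1*(01*01*)*: agrees with the DFA on every string of length ≤ 6
  (C) (0|1)*10: on ε the DFA stays in q0 and accepts (q0 ∈ Accept), but the regex does not match it → eliminate
  (D) ((0|1)(0|1))*: on '1' the DFA goes q0 → q0 and accepts (q0 ∈ Accept), but the regex does not match it → eliminate
Only (B) is consistent with the DFA.
(B) 1*(01*01*)*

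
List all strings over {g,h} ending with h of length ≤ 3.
h, gh, hh, ggh, ghh, hgh, hhh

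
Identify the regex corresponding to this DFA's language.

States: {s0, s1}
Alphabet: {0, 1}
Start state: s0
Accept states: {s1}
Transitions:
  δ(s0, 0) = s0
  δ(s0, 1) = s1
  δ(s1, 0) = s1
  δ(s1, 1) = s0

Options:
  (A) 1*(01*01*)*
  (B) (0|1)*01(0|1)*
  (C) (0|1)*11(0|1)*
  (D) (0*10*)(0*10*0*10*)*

Check each option against the DFA on short strings; one disagreement eliminates an option:
  (A) 1*(01*01*)*: on ε the DFA stays in s0 and rejects (s0 ∉ Accept), but the regex matches it → eliminate
  (B) (0|1)*01(0|1)*: on '1' the DFA goes s0 → s1 and accepts (s1 ∈ Accept), but the regex does not match it → eliminate
  (C) (0|1)*11(0|1)*: on '1' the DFA goes s0 → s1 and accepts (s1 ∈ Accept), but the regex does not match it → eliminate
  (D) (0*10*)(0*10*0*10*)*: agrees with the DFA on every string of length ≤ 6
Only (D) is consistent with the DFA.
(D) (0*10*)(0*10*0*10*)*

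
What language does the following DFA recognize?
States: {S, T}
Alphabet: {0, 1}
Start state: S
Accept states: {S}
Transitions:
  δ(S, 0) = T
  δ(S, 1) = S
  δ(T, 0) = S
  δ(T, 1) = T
Testing a few strings:
  '001' → accept
  '0' → reject
  '010' → accept
  '111' → accept
State roles: S=even number of 0's so far; T=odd number of 0's so far
All binary strings with an even number of 0's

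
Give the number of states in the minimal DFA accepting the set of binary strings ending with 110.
By Myhill–Nerode, count the distinguishable equivalence classes: 4 classes — one per longest suffix of the input that is a prefix of '110' (lengths 0 through 3); only the length-3 class is accepting.
4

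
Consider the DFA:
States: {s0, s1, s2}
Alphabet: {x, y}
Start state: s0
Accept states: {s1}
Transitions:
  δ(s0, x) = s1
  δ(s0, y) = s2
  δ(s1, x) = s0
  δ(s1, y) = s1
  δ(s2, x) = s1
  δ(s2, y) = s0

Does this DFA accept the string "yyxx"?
Processing string "yyxx":
  s0 --y--> s2
  s2 --y--> s0
  s0 --x--> s1
  s1 --x--> s0
Final state: s0
Accept states: {s1}
No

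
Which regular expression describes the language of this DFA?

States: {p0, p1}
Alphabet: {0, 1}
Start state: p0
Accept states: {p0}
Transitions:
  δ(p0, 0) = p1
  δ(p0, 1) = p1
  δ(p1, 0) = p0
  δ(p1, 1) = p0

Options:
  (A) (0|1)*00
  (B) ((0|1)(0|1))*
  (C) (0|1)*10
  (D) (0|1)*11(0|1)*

Check each option against the DFA on short strings; one disagreement eliminates an option:
  (A) (0|1)*00: on ε the DFA stays in p0 and accepts (p0 ∈ Accept), but the regex does not match it → eliminate
  (B) ((0|1)(0|1))*: agrees with the DFA on every string of length ≤ 6
  (C) (0|1)*10: on ε the DFA stays in p0 and accepts (p0 ∈ Accept), but the regex does not match it → eliminate
  (D) (0|1)*11(0|1)*: on ε the DFA stays in p0 and accepts (p0 ∈ Accept), but the regex does not match it → eliminate
Only (B) is consistent with the DFA.
(B) ((0|1)(0|1))*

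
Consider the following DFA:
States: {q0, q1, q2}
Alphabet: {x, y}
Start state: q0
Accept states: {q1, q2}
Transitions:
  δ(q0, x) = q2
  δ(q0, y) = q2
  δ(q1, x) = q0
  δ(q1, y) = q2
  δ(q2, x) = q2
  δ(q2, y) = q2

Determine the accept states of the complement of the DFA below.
Complement accept states = All states \ Original accept states
= {q0, q1, q2} \ {q1, q2}
{q0}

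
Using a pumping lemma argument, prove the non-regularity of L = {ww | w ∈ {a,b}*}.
Assume L is regular with pumping length p. Idea: pumping the leading a-block breaks the equality of the two halves.
Choose s = a^p b a^p b ∈ L (with w = a^p b). |s| = 2p+2 ≥ p. By the pumping lemma, s = xyz with |xy| ≤ p, |y| > 0, so y = a^k with k ≥ 1, in the first a-block. Then xy²z = a^(p+k) b a^p b, of length 2p+2+k. If k is odd this length is odd, so it cannot be of the form ww. If k is even, each half has length p+1+k/2 ≤ p+k, so the first half lies entirely inside the leading a-block and contains no b, while the second half ends in b; the halves differ. Either way xy²z ∉ L.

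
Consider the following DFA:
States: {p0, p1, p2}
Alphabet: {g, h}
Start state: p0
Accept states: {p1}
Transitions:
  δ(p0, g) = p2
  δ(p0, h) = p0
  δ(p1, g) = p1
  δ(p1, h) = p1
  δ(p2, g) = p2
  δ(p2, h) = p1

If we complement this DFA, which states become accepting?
Complement accept states = All states \ Original accept states
= {p0, p1, p2} \ {p1}
{p0, p2}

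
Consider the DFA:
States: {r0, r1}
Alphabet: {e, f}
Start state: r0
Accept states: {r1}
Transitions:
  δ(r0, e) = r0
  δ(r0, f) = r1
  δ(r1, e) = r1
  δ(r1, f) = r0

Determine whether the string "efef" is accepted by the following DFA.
Processing string "efef":
  r0 --e--> r0
  r0 --f--> r1
  r1 --e--> r1
  r1 --f--> r0
Final state: r0
Accept states: {r1}
No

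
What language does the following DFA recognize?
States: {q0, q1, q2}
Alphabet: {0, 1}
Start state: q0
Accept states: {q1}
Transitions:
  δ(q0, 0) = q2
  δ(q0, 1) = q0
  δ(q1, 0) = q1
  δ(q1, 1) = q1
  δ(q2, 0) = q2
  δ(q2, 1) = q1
Testing a few strings:
  '1110' → reject
  '0' → reject
  '10' → reject
  '1100' → reject
State roles: q0=no 0 seen yet; q1=substring 01 seen; q2=seen a 0, waiting for 1
All binary strings containing the substring 01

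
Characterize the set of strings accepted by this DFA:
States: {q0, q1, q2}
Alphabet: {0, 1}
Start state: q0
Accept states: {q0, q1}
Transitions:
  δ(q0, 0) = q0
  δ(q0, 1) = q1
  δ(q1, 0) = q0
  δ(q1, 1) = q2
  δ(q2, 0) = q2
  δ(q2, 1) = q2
Testing a few strings:
  '10' → accept
  '1' → accept
  '1100' → reject
  '0101' → accept
State roles: q0=last symbol not 1 (ok); q1=last symbol 1 (ok); q2=saw 11 (dead)
All binary strings with no two consecutive 1's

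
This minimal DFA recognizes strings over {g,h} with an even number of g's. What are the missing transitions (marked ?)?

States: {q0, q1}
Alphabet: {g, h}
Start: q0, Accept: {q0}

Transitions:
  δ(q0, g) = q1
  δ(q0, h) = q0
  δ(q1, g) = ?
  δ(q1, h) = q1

From the language and accept set, identify what each state tracks — q0: even number of g's so far; q1: odd number of g's so far.
Each missing δ(q, a) is the state matching the new tracked value after reading a.
δ(q1, g) = q0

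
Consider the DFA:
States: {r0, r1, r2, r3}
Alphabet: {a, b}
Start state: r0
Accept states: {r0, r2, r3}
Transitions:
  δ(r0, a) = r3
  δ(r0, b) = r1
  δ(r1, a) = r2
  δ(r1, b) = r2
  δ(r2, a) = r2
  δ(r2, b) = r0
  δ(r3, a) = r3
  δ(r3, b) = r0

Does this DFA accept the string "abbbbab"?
Processing string "abbbbab":
  r0 --a--> r3
  r3 --b--> r0
  r0 --b--> r1
  r1 --b--> r2
  r2 --b--> r0
  r0 --a--> r3
  r3 --b--> r0
Final state: r0
Accept states: {r0, r2, r3}
Yes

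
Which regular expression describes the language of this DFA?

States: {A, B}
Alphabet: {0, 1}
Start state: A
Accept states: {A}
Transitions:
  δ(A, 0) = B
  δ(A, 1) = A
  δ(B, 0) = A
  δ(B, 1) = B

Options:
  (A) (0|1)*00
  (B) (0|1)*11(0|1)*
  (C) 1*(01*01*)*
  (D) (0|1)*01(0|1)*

Check each option against the DFA on short strings; one disagreement eliminates an option:
  (A) (0|1)*00: on ε the DFA stays in A and accepts (A ∈ Accept), but the regex does not match it → eliminate
  (B) (0|1)*11(0|1)*: on ε the DFA stays in A and accepts (A ∈ Accept), but the regex does not match it → eliminate
  (C) 1*(01*01*)*: agrees with the DFA on every string of length ≤ 6
  (D) (0|1)*01(0|1)*: on ε the DFA stays in A and accepts (A ∈ Accept), but the regex does not match it → eliminate
Only (C) is consistent with the DFA.
(C) 1*(01*01*)*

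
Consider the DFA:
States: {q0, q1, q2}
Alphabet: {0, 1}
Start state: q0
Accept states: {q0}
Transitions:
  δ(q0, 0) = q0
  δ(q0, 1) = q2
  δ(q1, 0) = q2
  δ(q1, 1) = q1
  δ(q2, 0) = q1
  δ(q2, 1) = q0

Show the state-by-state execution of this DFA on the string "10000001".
read '1': q0 → q2
  read '0': q2 → q1
  read '0': q1 → q2
  read '0': q2 → q1
  read '0': q1 → q2
  read '0': q2 → q1
  read '0': q1 → q2
  read '1': q2 → q0
q0 -> q2 -> q1 -> q2 -> q1 -> q2 -> q1 -> q2 -> q0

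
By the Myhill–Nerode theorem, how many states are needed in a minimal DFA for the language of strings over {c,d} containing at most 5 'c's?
By Myhill–Nerode, count the distinguishable equivalence classes: 7 classes — having seen 0, 1, …, 5, or >5 copies of 'c'; counts 0 through 5 are accepting and >5 is dead.
7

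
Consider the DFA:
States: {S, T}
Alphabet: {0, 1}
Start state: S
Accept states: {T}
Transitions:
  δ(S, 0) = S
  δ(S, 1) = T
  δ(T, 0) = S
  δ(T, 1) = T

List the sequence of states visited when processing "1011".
read '1': S → T
  read '0': T → S
  read '1': S → T
  read '1': T → T
S -> T -> S -> T -> T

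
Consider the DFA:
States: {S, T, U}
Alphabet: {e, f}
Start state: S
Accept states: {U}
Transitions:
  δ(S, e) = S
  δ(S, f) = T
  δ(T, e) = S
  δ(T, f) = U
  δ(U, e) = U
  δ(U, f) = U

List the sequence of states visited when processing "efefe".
read 'e': S → S
  read 'f': S → T
  read 'e': T → S
  read 'f': S → T
  read 'e': T → S
S -> S -> T -> S -> T -> S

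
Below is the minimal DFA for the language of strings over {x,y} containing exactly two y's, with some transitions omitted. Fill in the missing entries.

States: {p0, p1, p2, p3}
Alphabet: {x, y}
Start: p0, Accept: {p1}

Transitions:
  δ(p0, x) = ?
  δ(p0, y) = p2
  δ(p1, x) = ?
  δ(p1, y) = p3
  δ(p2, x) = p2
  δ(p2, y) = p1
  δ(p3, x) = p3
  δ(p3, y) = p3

From the language and accept set, identify what each state tracks — p0: zero y's; p1: two y's; p2: one y; p3: ≥ three y's (dead).
Each missing δ(q, a) is the state matching the new tracked value after reading a.
δ(p0, x) = p0; δ(p1, x) = p1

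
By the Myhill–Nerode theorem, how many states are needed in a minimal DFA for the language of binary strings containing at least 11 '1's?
By Myhill–Nerode, count the distinguishable equivalence classes: 12 classes — having seen 0, 1, …, 10, or ≥11 copies of '1'; any two classes i < j (j ≤ 11) are distinguished by the string 1^(11−j), which takes class j to 11 copies (accepted) but leaves class i below 11 (rejected).
12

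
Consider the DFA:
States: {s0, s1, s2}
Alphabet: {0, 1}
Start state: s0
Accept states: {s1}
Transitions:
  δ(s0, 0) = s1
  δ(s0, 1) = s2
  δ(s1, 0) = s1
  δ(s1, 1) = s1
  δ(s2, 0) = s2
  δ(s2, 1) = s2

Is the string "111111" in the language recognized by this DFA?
Processing string "111111":
  s0 --1--> s2
  s2 --1--> s2
  s2 --1--> s2
  s2 --1--> s2
  s2 --1--> s2
  s2 --1--> s2
Final state: s2
Accept states: {s1}
No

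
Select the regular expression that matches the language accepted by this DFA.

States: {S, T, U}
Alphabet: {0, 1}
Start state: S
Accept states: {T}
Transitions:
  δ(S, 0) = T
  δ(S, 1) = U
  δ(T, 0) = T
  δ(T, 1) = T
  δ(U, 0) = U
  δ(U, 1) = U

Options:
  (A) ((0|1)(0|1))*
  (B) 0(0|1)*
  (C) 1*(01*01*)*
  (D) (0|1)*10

Check each option against the DFA on short strings; one disagreement eliminates an option:
  (A) ((0|1)(0|1))*: on ε the DFA stays in S and rejects (S ∉ Accept), but the regex matches it → eliminate
  (B) 0(0|1)*: agrees with the DFA on every string of length ≤ 6
  (C) 1*(01*01*)*: on ε the DFA stays in S and rejects (S ∉ Accept), but the regex matches it → eliminate
  (D) (0|1)*10: on '0' the DFA goes S → T and accepts (T ∈ Accept), but the regex does not match it → eliminate
Only (B) is consistent with the DFA.
(B) 0(0|1)*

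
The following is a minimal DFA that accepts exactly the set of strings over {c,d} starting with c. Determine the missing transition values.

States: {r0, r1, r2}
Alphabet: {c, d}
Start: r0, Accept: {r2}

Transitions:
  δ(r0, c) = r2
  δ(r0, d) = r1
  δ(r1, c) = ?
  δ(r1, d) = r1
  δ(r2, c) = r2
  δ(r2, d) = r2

From the language and accept set, identify what each state tracks — r0: no input read; r1: started with d (dead); r2: started with c.
Each missing δ(q, a) is the state matching the new tracked value after reading a.
δ(r1, c) = r1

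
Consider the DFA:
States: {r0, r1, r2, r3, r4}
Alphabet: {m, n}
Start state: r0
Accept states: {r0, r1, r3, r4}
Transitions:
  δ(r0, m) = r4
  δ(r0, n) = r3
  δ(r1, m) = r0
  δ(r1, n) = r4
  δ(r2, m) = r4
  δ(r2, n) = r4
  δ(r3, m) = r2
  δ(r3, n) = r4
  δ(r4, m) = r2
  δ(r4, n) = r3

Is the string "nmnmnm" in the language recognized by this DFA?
Processing string "nmnmnm":
  r0 --n--> r3
  r3 --m--> r2
  r2 --n--> r4
  r4 --m--> r2
  r2 --n--> r4
  r4 --m--> r2
Final state: r2
Accept states: {r0, r1, r3, r4}
No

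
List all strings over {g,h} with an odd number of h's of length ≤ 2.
h, gh, hg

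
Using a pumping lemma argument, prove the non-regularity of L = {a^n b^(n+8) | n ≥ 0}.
Assume L is regular with pumping length p. Idea: pumping the a-block breaks the fixed offset of 8.
Choose s = a^p b^(p+8) ∈ L. By the pumping lemma, s = xyz with |xy| ≤ p, |y| > 0, so y = a^k with k ≥ 1. Then xy²z = a^(p+k) b^(p+8). For this to be in L we would need p+8 = (p+k)+8, i.e. k = 0, contradicting k ≥ 1. So xy²z ∉ L.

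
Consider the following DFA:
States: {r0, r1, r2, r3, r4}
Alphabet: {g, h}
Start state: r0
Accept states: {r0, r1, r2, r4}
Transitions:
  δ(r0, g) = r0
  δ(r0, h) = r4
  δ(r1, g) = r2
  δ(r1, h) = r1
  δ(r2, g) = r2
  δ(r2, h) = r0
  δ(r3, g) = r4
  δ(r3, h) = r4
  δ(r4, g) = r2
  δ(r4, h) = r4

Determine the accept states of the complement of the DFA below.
Complement accept states = All states \ Original accept states
= {r0, r1, r2, r3, r4} \ {r0, r1, r2, r4}
{r3}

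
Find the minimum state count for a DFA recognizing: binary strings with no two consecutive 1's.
By Myhill–Nerode, count the distinguishable equivalence classes: three classes — safe with last≠1 / safe with last=1 / 11 seen (dead).
3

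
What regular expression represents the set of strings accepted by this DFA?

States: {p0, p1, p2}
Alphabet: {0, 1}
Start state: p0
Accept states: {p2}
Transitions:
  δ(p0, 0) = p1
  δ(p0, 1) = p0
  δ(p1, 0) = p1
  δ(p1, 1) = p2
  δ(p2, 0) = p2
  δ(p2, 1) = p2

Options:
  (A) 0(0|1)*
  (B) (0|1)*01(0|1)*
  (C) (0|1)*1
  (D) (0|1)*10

Check each option against the DFA on short strings; one disagreement eliminates an option:
  (A) 0(0|1)*: on '0' the DFA goes p0 → p1 and rejects (p1 ∉ Accept), but the regex matches it → eliminate
  (B) (0|1)*01(0|1)*: agrees with the DFA on every string of length ≤ 6
  (C) (0|1)*1: on '1' the DFA goes p0 → p0 and rejects (p0 ∉ Accept), but the regex matches it → eliminate
  (D) (0|1)*10: on '01' the DFA goes p0 → p1 → p2 and accepts (p2 ∈ Accept), but the regex does not match it → eliminate
Only (B) is consistent with the DFA.
(B) (0|1)*01(0|1)*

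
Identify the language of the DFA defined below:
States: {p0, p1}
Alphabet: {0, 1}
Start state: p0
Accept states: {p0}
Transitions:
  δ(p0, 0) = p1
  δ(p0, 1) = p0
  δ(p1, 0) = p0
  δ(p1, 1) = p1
Testing a few strings:
  '011' → reject
  '010' → accept
  '00' → accept
  '101' → reject
State roles: p0=even number of 0's so far; p1=odd number of 0's so far
All binary strings with an even number of 0's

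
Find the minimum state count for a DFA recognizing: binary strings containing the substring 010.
By Myhill–Nerode, count the distinguishable equivalence classes: 4 classes — one per longest suffix of the input that is a prefix of '010' (lengths 0 through 2), plus an absorbing 'already seen 010' class.
4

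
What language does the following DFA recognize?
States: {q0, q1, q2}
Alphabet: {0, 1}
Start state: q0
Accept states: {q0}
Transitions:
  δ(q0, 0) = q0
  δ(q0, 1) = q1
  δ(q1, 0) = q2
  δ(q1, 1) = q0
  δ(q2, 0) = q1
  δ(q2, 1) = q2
Testing a few strings:
  '0' → accept
  '00' → accept
  '10' → reject
  '1001' → accept
State roles: q0=value ≡ 0 (mod 3); q1=value ≡ 1 (mod 3); q2=value ≡ 2 (mod 3)
All binary strings representing a multiple of 3 (read in base 2; leading zeros allowed and ε counts as 0)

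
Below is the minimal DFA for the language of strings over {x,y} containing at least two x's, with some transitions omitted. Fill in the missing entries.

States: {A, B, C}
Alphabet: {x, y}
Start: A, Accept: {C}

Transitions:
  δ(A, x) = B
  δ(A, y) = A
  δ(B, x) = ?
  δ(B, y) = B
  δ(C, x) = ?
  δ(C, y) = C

From the language and accept set, identify what each state tracks — A: zero x's seen; B: one x seen; C: ≥ two x's seen.
Each missing δ(q, a) is the state matching the new tracked value after reading a.
δ(B, x) = C; δ(C, x) = C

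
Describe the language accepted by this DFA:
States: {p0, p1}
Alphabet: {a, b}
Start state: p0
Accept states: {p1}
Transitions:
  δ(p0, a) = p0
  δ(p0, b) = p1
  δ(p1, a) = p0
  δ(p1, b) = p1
Testing a few strings:
  'abb' → accept
  'aab' → accept
  'baa' → reject
  'ab' → accept
State roles: p0=last symbol not b; p1=last symbol is b
All strings over {a,b} ending with b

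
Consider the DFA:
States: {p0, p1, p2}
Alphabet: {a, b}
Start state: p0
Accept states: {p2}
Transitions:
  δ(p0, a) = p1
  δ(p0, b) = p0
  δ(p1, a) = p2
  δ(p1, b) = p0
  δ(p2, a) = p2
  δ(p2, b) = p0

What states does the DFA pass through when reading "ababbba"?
read 'a': p0 → p1
  read 'b': p1 → p0
  read 'a': p0 → p1
  read 'b': p1 → p0
  read 'b': p0 → p0
  read 'b': p0 → p0
  read 'a': p0 → p1
p0 -> p1 -> p0 -> p1 -> p0 -> p0 -> p0 -> p1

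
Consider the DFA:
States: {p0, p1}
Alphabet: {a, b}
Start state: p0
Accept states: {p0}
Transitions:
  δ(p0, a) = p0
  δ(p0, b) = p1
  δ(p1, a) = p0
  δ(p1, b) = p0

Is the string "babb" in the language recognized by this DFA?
Processing string "babb":
  p0 --b--> p1
  p1 --a--> p0
  p0 --b--> p1
  p1 --b--> p0
Final state: p0
Accept states: {p0}
Yes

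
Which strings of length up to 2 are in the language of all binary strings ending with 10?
10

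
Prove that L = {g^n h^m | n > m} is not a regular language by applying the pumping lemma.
Assume L is regular with pumping length p. Idea: pumping down the g-block drops the g-count to at most the h-count.
Choose s = g^(p+1) h^p ∈ L (|s| = 2p+1 ≥ p). By the pumping lemma, s = xyz with |xy| ≤ p, |y| > 0, so y = g^k with k ≥ 1. Take i = 0: xz = g^(p+1−k) h^p. Since k ≥ 1, p+1−k ≤ p, so the number of g's is no longer strictly greater than the number of h's, hence xz ∉ L.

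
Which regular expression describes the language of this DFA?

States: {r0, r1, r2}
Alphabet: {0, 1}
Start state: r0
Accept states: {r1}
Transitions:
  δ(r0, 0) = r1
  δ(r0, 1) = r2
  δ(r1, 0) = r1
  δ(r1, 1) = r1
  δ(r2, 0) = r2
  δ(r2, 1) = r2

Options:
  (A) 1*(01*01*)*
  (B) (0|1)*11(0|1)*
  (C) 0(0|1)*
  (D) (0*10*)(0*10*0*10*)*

Check each option against the DFA on short strings; one disagreement eliminates an option:
  (A) 1*(01*01*)*: on ε the DFA stays in r0 and rejects (r0 ∉ Accept), but the regex matches it → eliminate
  (B) (0|1)*11(0|1)*: on '0' the DFA goes r0 → r1 and accepts (r1 ∈ Accept), but the regex does not match it → eliminate
  (C) 0(0|1)*: agrees with the DFA on every string of length ≤ 6
  (D) (0*10*)(0*10*0*10*)*: on '0' the DFA goes r0 → r1 and accepts (r1 ∈ Accept), but the regex does not match it → eliminate
Only (C) is consistent with the DFA.
(C) 0(0|1)*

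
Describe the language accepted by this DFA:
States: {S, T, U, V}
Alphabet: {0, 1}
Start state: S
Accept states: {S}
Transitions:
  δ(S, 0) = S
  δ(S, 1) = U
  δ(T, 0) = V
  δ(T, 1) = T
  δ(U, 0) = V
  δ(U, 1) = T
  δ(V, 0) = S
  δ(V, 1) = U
Testing a few strings:
  '111' → reject
  '1100' → accept
  '1000' → accept
  '010' → reject
State roles: S=value ≡ 0 (mod 4); T=value ≡ 3 (mod 4); U=value ≡ 1 (mod 4); V=value ≡ 2 (mod 4)
All binary strings representing a multiple of 4 (read in base 2; leading zeros allowed and ε counts as 0)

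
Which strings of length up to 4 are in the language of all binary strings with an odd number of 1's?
1, 01, 10, 001, 010, 100, 111, 0001, 0010, 0100, 0111, 1000, 1011, 1101, 1110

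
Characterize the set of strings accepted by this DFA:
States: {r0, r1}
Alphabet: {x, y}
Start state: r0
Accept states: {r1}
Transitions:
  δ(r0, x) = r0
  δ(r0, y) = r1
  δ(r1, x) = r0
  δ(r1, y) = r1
Testing a few strings:
  'x' → reject
  'xxy' → accept
  'yy' → accept
  'yyx' → reject
State roles: r0=last symbol not y; r1=last symbol is y
All strings over {x,y} ending with y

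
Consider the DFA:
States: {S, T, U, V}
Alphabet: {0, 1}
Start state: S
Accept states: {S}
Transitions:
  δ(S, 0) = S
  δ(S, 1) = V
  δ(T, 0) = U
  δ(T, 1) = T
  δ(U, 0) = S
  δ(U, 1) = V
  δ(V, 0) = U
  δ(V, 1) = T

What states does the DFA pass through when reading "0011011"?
read '0': S → S
  read '0': S → S
  read '1': S → V
  read '1': V → T
  read '0': T → U
  read '1': U → V
  read '1': V → T
S -> S -> S -> V -> T -> U -> V -> T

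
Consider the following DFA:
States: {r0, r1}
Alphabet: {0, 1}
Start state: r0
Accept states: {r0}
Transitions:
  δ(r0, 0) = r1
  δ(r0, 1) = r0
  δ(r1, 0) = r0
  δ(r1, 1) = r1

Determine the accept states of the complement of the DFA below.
Complement accept states = All states \ Original accept states
= {r0, r1} \ {r0}
{r1}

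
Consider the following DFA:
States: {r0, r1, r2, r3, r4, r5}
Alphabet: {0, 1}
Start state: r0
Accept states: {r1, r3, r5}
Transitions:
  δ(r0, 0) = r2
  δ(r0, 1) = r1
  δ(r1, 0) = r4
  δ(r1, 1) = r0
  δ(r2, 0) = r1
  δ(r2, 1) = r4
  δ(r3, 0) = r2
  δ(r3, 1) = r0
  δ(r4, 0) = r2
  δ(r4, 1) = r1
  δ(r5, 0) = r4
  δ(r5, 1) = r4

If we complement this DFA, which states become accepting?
Complement accept states = All states \ Original accept states
= {r0, r1, r2, r3, r4, r5} \ {r1, r3, r5}
{r0, r2, r4}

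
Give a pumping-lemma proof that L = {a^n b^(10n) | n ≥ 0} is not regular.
Assume L is regular with pumping length p. Idea: pumping the a-block breaks the 1:10 ratio.
Choose s = a^p b^(10p) (length 11p ≥ p). By the pumping lemma, s = xyz with |xy| ≤ p, |y| > 0, so y = a^k with k ≥ 1. Then xy²z = a^(p+k) b^(10p). For this to be in L we would need 10p = 10(p+k), i.e. 10k = 0, contradicting k ≥ 1. So xy²z ∉ L.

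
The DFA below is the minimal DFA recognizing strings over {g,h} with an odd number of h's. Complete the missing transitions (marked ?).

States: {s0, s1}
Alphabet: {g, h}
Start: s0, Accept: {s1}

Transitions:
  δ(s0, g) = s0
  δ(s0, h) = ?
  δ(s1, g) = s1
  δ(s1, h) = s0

From the language and accept set, identify what each state tracks — s0: even number of h's so far; s1: odd number of h's so far.
Each missing δ(q, a) is the state matching the new tracked value after reading a.
δ(s0, h) = s1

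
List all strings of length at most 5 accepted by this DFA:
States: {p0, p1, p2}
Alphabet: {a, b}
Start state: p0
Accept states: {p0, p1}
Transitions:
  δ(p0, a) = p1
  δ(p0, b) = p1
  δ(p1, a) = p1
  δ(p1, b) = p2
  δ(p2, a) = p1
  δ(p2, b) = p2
ε, a, b, aa, ba, aaa, aba, baa, bba, aaaa, aaba, abaa, abba, baaa, baba, bbaa, bbba, aaaaa, aaaba, aabaa, aabba, abaaa, ababa, abbaa, abbba, baaaa, baaba, babaa, babba, bbaaa, bbaba, bbbaa, bbbba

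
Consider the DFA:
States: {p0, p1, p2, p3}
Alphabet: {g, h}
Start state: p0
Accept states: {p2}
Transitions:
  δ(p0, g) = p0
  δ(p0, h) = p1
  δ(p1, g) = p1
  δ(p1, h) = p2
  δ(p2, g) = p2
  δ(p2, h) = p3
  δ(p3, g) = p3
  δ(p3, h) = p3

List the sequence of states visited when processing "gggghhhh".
read 'g': p0 → p0
  read 'g': p0 → p0
  read 'g': p0 → p0
  read 'g': p0 → p0
  read 'h': p0 → p1
  read 'h': p1 → p2
  read 'h': p2 → p3
  read 'h': p3 → p3
p0 -> p0 -> p0 -> p0 -> p0 -> p1 -> p2 -> p3 -> p3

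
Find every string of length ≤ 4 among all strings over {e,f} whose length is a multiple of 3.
ε, eee, eef, efe, eff, fee, fef, ffe, fff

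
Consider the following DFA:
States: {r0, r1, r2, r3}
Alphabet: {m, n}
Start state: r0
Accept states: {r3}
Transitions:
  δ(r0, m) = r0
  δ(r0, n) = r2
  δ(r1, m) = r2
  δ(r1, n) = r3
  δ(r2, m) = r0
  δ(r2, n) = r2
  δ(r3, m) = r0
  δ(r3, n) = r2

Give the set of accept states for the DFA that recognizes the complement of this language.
Complement accept states = All states \ Original accept states
= {r0, r1, r2, r3} \ {r3}
{r0, r1, r2}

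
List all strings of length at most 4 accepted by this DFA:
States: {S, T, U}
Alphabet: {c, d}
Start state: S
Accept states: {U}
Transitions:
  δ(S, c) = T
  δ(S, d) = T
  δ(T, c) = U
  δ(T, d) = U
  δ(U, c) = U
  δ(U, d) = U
cc, cd, dc, dd, ccc, ccd, cdc, cdd, dcc, dcd, ddc, ddd, cccc, cccd, ccdc, ccdd, cdcc, cdcd, cddc, cddd, dccc, dccd, dcdc, dcdd, ddcc, ddcd, dddc, dddd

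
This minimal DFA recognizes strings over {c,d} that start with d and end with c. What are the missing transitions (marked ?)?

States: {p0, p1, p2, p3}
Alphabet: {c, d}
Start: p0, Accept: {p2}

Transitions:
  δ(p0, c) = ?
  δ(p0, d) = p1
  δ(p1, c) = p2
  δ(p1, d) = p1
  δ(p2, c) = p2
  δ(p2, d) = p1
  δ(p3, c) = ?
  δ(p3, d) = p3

From the language and accept set, identify what each state tracks — p0: no input read; p1: started with d, last symbol d; p2: started with d, last symbol c; p3: started with c (dead).
Each missing δ(q, a) is the state matching the new tracked value after reading a.
δ(p0, c) = p3; δ(p3, c) = p3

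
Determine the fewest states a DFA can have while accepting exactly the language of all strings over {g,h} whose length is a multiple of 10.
By Myhill–Nerode, count the distinguishable equivalence classes: 10 classes — one per residue of the length mod 10; class i is distinguished from class j by any string of length (10 − i) mod 10.
10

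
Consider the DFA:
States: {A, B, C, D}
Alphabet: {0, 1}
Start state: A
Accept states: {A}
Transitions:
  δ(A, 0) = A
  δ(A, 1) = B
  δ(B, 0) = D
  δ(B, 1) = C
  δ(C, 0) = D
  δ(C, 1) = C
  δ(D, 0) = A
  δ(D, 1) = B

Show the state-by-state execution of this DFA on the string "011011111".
read '0': A → A
  read '1': A → B
  read '1': B → C
  read '0': C → D
  read '1': D → B
  read '1': B → C
  read '1': C → C
  read '1': C → C
  read '1': C → C
A -> A -> B -> C -> D -> B -> C -> C -> C -> C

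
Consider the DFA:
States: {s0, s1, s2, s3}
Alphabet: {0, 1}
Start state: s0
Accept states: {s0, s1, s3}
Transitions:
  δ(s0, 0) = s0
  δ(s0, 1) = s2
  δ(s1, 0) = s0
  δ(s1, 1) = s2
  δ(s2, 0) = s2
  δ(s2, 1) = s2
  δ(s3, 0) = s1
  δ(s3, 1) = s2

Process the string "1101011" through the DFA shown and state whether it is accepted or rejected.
Processing string "1101011":
  s0 --1--> s2
  s2 --1--> s2
  s2 --0--> s2
  s2 --1--> s2
  s2 --0--> s2
  s2 --1--> s2
  s2 --1--> s2
Final state: s2
Accept states: {s0, s1, s3}
No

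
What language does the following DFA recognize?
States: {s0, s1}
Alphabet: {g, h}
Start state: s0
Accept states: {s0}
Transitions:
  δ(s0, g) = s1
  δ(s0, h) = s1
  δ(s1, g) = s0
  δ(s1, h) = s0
Testing a few strings:
  'g' → reject
  'hgg' → reject
  'hh' → accept
  'h' → reject
State roles: s0=even length so far; s1=odd length so far
All strings over {g,h} of even length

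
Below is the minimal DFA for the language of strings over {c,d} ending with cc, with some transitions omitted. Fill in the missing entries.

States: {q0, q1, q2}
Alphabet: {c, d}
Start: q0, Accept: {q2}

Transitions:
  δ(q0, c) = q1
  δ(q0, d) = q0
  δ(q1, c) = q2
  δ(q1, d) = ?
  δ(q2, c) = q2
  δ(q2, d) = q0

From the language and accept set, identify what each state tracks — q0: last symbol not c; q1: one trailing c; q2: two trailing c's.
Each missing δ(q, a) is the state matching the new tracked value after reading a.
δ(q1, d) = q0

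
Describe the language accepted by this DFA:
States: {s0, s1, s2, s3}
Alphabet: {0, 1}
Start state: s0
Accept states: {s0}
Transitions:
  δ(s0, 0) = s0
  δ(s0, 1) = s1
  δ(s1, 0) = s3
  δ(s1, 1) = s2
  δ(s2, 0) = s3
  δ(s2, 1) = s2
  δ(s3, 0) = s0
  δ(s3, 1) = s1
Testing a few strings:
  '101' → reject
  '01' → reject
  '10' → reject
  '11' → reject
State roles: s0=value ≡ 0 (mod 4); s1=value ≡ 1 (mod 4); s2=value ≡ 3 (mod 4); s3=value ≡ 2 (mod 4)
All binary strings representing a multiple of 4 (read in base 2; leading zeros allowed and ε counts as 0)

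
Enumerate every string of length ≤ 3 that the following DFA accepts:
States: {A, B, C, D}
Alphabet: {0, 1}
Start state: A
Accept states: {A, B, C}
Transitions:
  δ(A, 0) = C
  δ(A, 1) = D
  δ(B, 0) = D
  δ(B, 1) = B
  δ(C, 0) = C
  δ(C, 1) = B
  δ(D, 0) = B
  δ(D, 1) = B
ε, 0, 00, 01, 10, 11, 000, 001, 011, 101, 111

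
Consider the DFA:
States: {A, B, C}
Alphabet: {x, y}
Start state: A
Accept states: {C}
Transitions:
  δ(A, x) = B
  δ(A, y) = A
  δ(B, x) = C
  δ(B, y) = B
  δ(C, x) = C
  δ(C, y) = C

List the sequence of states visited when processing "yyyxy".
read 'y': A → A
  read 'y': A → A
  read 'y': A → A
  read 'x': A → B
  read 'y': B → B
A -> A -> A -> A -> B -> B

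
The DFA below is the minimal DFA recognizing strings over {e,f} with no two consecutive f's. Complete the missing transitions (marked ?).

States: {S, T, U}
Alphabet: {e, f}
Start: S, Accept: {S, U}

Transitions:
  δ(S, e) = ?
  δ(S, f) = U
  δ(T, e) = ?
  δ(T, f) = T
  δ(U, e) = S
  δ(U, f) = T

From the language and accept set, identify what each state tracks — S: last symbol not f (ok); T: saw ff (dead); U: last symbol f (ok).
Each missing δ(q, a) is the state matching the new tracked value after reading a.
δ(S, e) = S; δ(T, e) = T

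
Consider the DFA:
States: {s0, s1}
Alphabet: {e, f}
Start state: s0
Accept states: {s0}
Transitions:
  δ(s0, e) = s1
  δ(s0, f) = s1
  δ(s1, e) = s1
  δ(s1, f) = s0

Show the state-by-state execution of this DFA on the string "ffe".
read 'f': s0 → s1
  read 'f': s1 → s0
  read 'e': s0 → s1
s0 -> s1 -> s0 -> s1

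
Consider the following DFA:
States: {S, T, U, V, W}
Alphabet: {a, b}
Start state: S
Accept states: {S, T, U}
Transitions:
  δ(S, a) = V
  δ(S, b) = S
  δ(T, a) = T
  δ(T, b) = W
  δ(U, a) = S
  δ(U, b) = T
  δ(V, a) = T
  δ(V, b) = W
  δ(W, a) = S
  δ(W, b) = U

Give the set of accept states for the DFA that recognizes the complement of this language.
Complement accept states = All states \ Original accept states
= {S, T, U, V, W} \ {S, T, U}
{V, W}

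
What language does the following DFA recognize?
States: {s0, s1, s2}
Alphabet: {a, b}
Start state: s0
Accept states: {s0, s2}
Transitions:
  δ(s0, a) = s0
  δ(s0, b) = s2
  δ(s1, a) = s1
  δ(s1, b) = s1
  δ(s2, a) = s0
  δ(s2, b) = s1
Testing a few strings:
  'bab' → accept
  'ab' → accept
  'aaba' → accept
  'bba' → reject
State roles: s0=last symbol not b (ok); s1=saw bb (dead); s2=last symbol b (ok)
All strings over {a,b} with no two consecutive b's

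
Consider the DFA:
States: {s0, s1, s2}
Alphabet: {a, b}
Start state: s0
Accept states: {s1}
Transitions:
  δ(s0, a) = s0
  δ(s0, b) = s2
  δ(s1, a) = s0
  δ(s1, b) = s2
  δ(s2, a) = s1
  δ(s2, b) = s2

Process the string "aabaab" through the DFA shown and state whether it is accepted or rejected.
Processing string "aabaab":
  s0 --a--> s0
  s0 --a--> s0
  s0 --b--> s2
  s2 --a--> s1
  s1 --a--> s0
  s0 --b--> s2
Final state: s2
Accept states: {s1}
No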